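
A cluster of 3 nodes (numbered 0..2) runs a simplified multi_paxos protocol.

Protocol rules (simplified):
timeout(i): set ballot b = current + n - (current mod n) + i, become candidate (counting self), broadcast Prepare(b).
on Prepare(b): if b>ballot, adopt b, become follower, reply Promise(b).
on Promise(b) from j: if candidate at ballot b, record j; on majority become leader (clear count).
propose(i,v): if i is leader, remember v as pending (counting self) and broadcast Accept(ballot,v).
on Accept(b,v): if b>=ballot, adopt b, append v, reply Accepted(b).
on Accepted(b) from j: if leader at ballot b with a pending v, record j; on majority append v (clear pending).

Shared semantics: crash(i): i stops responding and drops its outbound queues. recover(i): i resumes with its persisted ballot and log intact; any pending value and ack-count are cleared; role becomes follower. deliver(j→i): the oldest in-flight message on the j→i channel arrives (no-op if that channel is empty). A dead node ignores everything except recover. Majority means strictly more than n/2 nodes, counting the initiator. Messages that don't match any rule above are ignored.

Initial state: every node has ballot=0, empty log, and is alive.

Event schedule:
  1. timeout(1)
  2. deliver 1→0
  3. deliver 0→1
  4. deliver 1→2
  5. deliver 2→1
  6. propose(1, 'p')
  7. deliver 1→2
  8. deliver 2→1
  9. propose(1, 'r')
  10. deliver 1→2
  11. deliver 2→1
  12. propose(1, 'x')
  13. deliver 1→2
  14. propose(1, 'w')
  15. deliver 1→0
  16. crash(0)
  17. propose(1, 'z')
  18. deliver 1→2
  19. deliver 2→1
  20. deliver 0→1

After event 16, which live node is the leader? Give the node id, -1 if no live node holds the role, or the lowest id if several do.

1. timeout(1):  <1:cand b4 ->
2. deliver 1→0:  <0:foll b4 ->
3. deliver 0→1:  <1:lead b4 ->
4. deliver 1→2:  <2:foll b4 ->
5. deliver 2→1:  nop
6. propose(1,'p'):  nop
7. deliver 1→2:  <2:foll b4 p>
8. deliver 2→1:  <1:lead b4 p>
9. propose(1,'r'):  nop
10. deliver 1→2:  <2:foll b4 p,r>
11. deliver 2→1:  <1:lead b4 p,r>
12. propose(1,'x'):  nop
13. deliver 1→2:  <2:foll b4 p,r,x>
14. propose(1,'w'):  nop
15. deliver 1→0:  <0:foll b4 p>
16. crash(0):  <0:✗foll b4 p>

1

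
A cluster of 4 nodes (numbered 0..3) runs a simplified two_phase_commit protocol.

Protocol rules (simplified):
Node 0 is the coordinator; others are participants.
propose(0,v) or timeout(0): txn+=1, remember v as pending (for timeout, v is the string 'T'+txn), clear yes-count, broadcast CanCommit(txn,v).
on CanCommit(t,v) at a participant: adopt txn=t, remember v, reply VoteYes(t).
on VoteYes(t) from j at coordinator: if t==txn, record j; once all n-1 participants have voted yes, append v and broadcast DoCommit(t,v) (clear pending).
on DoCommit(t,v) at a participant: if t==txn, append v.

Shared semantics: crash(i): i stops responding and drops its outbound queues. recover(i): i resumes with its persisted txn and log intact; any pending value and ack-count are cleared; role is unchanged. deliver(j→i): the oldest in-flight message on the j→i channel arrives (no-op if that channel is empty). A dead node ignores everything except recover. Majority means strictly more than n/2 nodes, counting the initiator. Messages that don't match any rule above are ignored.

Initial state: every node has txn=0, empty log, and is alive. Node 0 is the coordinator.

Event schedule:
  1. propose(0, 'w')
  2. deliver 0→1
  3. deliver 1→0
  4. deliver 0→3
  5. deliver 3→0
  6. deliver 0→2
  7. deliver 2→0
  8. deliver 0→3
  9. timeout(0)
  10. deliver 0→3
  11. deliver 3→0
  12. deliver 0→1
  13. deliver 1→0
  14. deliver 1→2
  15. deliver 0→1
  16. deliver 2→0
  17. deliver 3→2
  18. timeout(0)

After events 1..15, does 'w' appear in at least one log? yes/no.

yes

[1] propose(0,'w') → N0(coor t1 [-])
[2] deliver 0→1 → N1(part t1 [-])
[3] deliver 1→0 → ∅
[4] deliver 0→3 → N3(part t1 [-])
[5] deliver 3→0 → ∅
[6] deliver 0→2 → N2(part t1 [-])
[7] deliver 2→0 → N0(coor t1 [w])
[8] deliver 0→3 → N3(part t1 [w])
[9] timeout(0) → N0(coor t2 [w])
[10] deliver 0→3 → N3(part t2 [w])
[11] deliver 3→0 → ∅
[12] deliver 0→1 → N1(part t1 [w])
[13] deliver 1→0 → ∅
[14] deliver 1→2 → ∅
[15] deliver 0→1 → N1(part t2 [w])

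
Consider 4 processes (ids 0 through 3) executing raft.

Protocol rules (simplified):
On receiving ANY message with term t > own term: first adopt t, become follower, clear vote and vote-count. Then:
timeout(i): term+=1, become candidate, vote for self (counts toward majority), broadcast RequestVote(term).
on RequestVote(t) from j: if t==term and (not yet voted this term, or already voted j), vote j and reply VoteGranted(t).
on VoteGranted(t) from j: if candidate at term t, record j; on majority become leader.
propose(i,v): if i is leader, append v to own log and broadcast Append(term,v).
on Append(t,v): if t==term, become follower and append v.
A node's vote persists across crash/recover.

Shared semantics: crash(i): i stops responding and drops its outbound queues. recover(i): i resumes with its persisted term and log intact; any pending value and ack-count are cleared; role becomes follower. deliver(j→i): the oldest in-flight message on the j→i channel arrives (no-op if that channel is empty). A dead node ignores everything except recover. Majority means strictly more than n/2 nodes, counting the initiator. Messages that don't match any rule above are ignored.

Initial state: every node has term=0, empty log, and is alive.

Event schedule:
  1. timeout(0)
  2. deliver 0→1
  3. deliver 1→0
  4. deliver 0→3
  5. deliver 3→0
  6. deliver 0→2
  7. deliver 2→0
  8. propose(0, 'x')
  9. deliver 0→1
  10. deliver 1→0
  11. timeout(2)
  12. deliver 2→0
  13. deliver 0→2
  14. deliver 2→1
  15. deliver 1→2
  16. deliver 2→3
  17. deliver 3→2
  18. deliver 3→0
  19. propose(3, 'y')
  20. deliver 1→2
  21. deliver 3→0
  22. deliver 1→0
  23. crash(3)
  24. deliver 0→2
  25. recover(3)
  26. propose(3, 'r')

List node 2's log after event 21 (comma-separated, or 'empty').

empty

e1 timeout(0): 0[cand,t=1,-]
e2 deliver 0→1: 1[foll,t=1,-]
e3 deliver 1→0: ·
e4 deliver 0→3: 3[foll,t=1,-]
e5 deliver 3→0: 0[lead,t=1,-]
e6 deliver 0→2: 2[foll,t=1,-]
e7 deliver 2→0: ·
e8 propose(0,'x'): 0[lead,t=1,x]
e9 deliver 0→1: 1[foll,t=1,x]
e10 deliver 1→0: ·
e11 timeout(2): 2[cand,t=2,-]
e12 deliver 2→0: 0[foll,t=2,x]
e13 deliver 0→2: ·
e14 deliver 2→1: 1[foll,t=2,x]
e15 deliver 1→2: ·
e16 deliver 2→3: 3[foll,t=2,-]
e17 deliver 3→2: 2[lead,t=2,-]
e18 deliver 3→0: ·
e19 propose(3,'y'): ·
e20 deliver 1→2: ·
e21 deliver 3→0: ·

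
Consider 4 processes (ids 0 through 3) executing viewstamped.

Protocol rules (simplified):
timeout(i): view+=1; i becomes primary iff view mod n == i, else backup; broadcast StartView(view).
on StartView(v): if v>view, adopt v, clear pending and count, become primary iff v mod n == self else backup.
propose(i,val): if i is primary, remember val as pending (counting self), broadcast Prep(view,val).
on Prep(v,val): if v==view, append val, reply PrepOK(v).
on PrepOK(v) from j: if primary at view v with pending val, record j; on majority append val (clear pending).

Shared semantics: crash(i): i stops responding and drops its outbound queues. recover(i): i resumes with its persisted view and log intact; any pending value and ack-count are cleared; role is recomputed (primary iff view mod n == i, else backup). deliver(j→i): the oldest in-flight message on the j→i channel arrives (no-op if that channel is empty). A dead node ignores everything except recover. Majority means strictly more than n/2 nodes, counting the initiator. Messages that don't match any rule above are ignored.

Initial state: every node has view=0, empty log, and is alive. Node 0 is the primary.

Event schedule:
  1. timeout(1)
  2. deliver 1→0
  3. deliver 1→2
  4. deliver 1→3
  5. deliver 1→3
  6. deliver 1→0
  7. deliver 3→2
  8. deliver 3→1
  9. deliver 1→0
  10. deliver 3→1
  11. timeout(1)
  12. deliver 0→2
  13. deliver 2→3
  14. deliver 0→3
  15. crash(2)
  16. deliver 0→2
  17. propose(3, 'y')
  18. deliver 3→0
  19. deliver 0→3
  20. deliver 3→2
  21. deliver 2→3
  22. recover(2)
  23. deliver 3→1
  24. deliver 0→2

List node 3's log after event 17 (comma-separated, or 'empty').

1. timeout(1):  <1:prim v1 ->
2. deliver 1→0:  <0:back v1 ->
3. deliver 1→2:  <2:back v1 ->
4. deliver 1→3:  <3:back v1 ->
5. deliver 1→3:  nop
6. deliver 1→0:  nop
7. deliver 3→2:  nop
8. deliver 3→1:  nop
9. deliver 1→0:  nop
10. deliver 3→1:  nop
11. timeout(1):  <1:back v2 ->
12. deliver 0→2:  nop
13. deliver 2→3:  nop
14. deliver 0→3:  nop
15. crash(2):  <2:✗back v1 ->
16. deliver 0→2:  nop
17. propose(3,'y'):  nop

empty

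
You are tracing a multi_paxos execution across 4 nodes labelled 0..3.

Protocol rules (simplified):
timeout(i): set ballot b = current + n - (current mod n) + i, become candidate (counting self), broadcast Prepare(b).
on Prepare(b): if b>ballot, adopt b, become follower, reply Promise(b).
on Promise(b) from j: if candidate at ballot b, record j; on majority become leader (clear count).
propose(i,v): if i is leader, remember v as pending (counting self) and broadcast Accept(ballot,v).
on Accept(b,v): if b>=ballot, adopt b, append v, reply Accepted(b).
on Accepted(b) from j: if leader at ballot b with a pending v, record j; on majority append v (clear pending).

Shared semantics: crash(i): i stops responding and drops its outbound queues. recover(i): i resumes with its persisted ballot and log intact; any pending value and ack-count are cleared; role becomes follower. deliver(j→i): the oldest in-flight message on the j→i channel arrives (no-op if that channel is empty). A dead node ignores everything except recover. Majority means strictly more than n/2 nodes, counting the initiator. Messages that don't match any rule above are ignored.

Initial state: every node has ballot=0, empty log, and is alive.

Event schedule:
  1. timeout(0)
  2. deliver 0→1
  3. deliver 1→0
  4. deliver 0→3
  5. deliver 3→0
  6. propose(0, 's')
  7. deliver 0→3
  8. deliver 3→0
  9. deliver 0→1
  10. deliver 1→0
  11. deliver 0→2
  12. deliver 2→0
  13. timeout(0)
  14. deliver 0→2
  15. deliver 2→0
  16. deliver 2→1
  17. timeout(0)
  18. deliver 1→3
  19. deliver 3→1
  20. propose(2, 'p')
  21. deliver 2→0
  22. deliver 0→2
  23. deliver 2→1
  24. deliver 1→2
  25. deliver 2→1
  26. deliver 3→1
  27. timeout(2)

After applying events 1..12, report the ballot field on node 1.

4

after 1 — timeout(0): n0:cand/b4/[-]
after 2 — deliver 0→1: n1:foll/b4/[-]
after 3 — deliver 1→0: ·
after 4 — deliver 0→3: n3:foll/b4/[-]
after 5 — deliver 3→0: n0:lead/b4/[-]
after 6 — propose(0,'s'): ·
after 7 — deliver 0→3: n3:foll/b4/[s]
after 8 — deliver 3→0: ·
after 9 — deliver 0→1: n1:foll/b4/[s]
after 10 — deliver 1→0: n0:lead/b4/[s]
after 11 — deliver 0→2: n2:foll/b4/[-]
after 12 — deliver 2→0: ·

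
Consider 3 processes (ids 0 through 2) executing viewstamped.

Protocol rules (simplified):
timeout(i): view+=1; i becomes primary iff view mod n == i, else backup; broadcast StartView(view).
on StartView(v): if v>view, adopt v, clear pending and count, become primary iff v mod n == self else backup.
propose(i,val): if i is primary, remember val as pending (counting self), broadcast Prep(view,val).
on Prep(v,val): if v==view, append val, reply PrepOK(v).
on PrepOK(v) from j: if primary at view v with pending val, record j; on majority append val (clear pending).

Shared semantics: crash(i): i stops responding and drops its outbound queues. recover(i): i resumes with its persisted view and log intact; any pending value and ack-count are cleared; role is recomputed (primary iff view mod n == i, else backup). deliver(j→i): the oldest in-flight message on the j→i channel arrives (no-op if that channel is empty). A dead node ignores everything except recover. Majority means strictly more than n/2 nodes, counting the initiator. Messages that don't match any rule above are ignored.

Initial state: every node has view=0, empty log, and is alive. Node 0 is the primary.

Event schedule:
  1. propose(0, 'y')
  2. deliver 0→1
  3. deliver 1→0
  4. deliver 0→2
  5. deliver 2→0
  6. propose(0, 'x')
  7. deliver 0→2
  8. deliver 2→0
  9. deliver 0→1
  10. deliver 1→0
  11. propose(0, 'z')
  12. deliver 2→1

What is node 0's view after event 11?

[1] propose(0,'y') → ∅
[2] deliver 0→1 → N1(back v0 [y])
[3] deliver 1→0 → N0(prim v0 [y])
[4] deliver 0→2 → N2(back v0 [y])
[5] deliver 2→0 → ∅
[6] propose(0,'x') → ∅
[7] deliver 0→2 → N2(back v0 [y,x])
[8] deliver 2→0 → N0(prim v0 [y,x])
[9] deliver 0→1 → N1(back v0 [y,x])
[10] deliver 1→0 → ∅
[11] propose(0,'z') → ∅

0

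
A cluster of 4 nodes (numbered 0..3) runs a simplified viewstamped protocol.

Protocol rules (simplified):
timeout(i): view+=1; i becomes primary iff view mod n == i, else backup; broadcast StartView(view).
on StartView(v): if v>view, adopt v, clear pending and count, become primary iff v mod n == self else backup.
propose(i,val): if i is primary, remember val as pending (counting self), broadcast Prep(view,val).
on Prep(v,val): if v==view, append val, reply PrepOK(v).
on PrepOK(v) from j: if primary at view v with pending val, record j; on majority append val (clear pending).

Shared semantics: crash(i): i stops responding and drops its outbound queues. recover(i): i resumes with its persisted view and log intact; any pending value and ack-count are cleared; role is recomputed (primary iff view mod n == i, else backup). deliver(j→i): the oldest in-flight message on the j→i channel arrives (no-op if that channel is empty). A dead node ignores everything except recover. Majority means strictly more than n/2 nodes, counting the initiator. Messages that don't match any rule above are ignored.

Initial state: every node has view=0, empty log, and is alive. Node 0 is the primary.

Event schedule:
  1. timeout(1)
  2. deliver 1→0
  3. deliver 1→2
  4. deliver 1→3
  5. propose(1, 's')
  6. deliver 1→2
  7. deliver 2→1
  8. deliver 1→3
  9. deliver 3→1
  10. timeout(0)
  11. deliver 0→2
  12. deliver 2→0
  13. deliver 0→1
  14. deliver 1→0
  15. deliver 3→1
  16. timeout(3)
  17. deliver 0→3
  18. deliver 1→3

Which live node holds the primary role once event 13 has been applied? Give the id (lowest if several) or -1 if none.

e1 timeout(1): 1[prim,v=1,-]
e2 deliver 1→0: 0[back,v=1,-]
e3 deliver 1→2: 2[back,v=1,-]
e4 deliver 1→3: 3[back,v=1,-]
e5 propose(1,'s'): ·
e6 deliver 1→2: 2[back,v=1,s]
e7 deliver 2→1: ·
e8 deliver 1→3: 3[back,v=1,s]
e9 deliver 3→1: 1[prim,v=1,s]
e10 timeout(0): 0[back,v=2,-]
e11 deliver 0→2: 2[prim,v=2,s]
e12 deliver 2→0: ·
e13 deliver 0→1: 1[back,v=2,s]

2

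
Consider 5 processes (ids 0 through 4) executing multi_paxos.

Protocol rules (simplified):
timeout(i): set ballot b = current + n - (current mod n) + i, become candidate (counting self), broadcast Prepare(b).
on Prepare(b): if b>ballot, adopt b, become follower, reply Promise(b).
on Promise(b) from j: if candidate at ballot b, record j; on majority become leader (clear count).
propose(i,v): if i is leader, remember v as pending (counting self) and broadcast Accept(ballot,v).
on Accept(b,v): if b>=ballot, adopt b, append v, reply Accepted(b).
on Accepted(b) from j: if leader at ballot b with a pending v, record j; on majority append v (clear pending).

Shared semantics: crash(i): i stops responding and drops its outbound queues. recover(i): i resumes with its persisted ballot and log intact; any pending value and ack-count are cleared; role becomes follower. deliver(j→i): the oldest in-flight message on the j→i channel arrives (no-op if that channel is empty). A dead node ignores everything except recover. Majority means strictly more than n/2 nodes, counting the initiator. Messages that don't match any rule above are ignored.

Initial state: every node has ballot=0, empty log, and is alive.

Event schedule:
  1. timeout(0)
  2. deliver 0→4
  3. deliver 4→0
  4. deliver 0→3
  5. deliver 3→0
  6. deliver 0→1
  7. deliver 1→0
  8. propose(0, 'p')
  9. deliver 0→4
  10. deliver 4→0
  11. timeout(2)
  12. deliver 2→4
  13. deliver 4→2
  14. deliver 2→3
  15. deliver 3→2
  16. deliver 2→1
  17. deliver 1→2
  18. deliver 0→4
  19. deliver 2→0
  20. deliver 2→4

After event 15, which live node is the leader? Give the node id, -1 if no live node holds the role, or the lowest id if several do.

e1 timeout(0): 0[cand,b=5,-]
e2 deliver 0→4: 4[foll,b=5,-]
e3 deliver 4→0: ·
e4 deliver 0→3: 3[foll,b=5,-]
e5 deliver 3→0: 0[lead,b=5,-]
e6 deliver 0→1: 1[foll,b=5,-]
e7 deliver 1→0: ·
e8 propose(0,'p'): ·
e9 deliver 0→4: 4[foll,b=5,p]
e10 deliver 4→0: ·
e11 timeout(2): 2[cand,b=7,-]
e12 deliver 2→4: 4[foll,b=7,p]
e13 deliver 4→2: ·
e14 deliver 2→3: 3[foll,b=7,-]
e15 deliver 3→2: 2[lead,b=7,-]

0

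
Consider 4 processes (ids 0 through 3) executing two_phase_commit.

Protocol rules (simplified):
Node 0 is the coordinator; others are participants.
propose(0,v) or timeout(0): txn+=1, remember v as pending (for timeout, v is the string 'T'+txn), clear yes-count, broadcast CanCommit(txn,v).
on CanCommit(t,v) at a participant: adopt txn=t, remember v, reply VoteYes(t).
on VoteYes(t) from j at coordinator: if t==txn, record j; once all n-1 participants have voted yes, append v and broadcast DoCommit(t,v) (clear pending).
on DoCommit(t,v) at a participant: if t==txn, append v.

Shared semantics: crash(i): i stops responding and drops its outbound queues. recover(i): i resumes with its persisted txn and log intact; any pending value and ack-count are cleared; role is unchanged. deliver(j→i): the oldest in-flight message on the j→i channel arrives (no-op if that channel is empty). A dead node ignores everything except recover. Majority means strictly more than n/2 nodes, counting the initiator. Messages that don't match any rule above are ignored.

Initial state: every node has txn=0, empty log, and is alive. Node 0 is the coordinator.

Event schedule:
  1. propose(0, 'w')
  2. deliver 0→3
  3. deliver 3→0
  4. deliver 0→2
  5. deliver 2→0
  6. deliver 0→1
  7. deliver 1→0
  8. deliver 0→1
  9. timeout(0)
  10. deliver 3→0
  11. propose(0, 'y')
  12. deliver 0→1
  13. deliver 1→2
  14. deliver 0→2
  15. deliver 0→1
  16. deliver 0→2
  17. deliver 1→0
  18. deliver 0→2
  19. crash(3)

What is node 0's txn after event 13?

3

[1] propose(0,'w') → N0(coor t1 [-])
[2] deliver 0→3 → N3(part t1 [-])
[3] deliver 3→0 → ∅
[4] deliver 0→2 → N2(part t1 [-])
[5] deliver 2→0 → ∅
[6] deliver 0→1 → N1(part t1 [-])
[7] deliver 1→0 → N0(coor t1 [w])
[8] deliver 0→1 → N1(part t1 [w])
[9] timeout(0) → N0(coor t2 [w])
[10] deliver 3→0 → ∅
[11] propose(0,'y') → N0(coor t3 [w])
[12] deliver 0→1 → N1(part t2 [w])
[13] deliver 1→2 → ∅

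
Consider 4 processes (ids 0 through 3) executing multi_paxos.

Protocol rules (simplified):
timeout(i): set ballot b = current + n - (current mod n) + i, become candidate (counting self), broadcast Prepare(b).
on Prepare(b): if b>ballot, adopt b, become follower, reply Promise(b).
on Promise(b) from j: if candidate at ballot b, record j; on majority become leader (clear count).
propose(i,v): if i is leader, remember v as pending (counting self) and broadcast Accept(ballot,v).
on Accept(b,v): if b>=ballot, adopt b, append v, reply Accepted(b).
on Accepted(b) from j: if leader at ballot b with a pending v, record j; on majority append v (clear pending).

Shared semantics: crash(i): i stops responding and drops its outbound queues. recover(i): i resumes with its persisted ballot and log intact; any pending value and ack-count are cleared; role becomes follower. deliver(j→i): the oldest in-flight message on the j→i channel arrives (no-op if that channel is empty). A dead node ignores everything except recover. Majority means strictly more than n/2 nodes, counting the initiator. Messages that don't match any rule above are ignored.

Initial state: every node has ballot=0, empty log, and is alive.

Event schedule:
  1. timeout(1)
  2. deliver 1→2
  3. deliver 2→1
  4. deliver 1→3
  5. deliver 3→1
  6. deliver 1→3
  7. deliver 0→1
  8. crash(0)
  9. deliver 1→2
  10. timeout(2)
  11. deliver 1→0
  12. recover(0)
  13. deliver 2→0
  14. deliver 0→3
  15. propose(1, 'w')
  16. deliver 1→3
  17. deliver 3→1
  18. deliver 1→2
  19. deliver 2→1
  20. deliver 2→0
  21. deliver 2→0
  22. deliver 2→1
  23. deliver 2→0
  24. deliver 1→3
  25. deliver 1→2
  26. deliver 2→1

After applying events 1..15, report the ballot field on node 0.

10

after 1 — timeout(1): n1:cand/b5/[-]
after 2 — deliver 1→2: n2:foll/b5/[-]
after 3 — deliver 2→1: ·
after 4 — deliver 1→3: n3:foll/b5/[-]
after 5 — deliver 3→1: n1:lead/b5/[-]
after 6 — deliver 1→3: ·
after 7 — deliver 0→1: ·
after 8 — crash(0): n0:✗foll/b0/[-]
after 9 — deliver 1→2: ·
after 10 — timeout(2): n2:cand/b10/[-]
after 11 — deliver 1→0: ·
after 12 — recover(0): n0:foll/b0/[-]
after 13 — deliver 2→0: n0:foll/b10/[-]
after 14 — deliver 0→3: ·
after 15 — propose(1,'w'): ·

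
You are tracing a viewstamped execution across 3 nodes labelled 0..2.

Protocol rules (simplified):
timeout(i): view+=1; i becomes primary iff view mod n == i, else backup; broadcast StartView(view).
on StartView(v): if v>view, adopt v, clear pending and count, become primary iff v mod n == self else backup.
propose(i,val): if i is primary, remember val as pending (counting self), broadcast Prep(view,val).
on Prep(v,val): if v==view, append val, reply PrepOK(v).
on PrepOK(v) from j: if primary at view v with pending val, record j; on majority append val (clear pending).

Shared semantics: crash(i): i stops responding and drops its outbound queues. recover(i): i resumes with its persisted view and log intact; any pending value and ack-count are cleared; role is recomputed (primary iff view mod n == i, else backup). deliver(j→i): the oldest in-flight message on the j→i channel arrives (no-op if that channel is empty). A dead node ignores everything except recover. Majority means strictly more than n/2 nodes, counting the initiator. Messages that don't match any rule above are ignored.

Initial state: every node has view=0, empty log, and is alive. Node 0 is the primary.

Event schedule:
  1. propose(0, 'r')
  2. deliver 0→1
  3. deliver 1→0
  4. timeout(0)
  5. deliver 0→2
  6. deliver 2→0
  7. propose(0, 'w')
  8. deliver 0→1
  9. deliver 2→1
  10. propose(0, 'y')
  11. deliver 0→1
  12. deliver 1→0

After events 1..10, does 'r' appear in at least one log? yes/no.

[1] propose(0,'r') → ∅
[2] deliver 0→1 → N1(back v0 [r])
[3] deliver 1→0 → N0(prim v0 [r])
[4] timeout(0) → N0(back v1 [r])
[5] deliver 0→2 → N2(back v0 [r])
[6] deliver 2→0 → ∅
[7] propose(0,'w') → ∅
[8] deliver 0→1 → N1(prim v1 [r])
[9] deliver 2→1 → ∅
[10] propose(0,'y') → ∅

yes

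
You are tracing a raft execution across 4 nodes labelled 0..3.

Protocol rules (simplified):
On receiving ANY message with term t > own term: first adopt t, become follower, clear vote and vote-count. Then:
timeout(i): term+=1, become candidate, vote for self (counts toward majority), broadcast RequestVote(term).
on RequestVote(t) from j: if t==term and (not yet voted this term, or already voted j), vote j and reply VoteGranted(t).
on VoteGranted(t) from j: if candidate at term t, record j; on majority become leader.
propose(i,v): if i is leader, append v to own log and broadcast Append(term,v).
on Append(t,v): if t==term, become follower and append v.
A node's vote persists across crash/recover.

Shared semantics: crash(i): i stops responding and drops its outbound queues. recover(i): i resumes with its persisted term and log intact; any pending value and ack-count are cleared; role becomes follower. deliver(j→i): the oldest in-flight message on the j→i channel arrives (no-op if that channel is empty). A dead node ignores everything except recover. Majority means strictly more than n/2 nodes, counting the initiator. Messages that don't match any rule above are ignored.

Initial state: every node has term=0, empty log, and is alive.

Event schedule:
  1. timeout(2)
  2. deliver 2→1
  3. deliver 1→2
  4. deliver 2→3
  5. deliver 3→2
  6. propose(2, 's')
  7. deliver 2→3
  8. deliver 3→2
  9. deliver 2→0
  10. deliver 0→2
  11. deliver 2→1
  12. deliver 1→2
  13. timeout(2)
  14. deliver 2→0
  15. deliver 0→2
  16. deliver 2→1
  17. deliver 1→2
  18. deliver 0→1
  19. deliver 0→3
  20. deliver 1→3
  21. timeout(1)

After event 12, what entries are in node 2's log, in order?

s

after 1 — timeout(2): n2:cand/t1/[-]
after 2 — deliver 2→1: n1:foll/t1/[-]
after 3 — deliver 1→2: ·
after 4 — deliver 2→3: n3:foll/t1/[-]
after 5 — deliver 3→2: n2:lead/t1/[-]
after 6 — propose(2,'s'): n2:lead/t1/[s]
after 7 — deliver 2→3: n3:foll/t1/[s]
after 8 — deliver 3→2: ·
after 9 — deliver 2→0: n0:foll/t1/[-]
after 10 — deliver 0→2: ·
after 11 — deliver 2→1: n1:foll/t1/[s]
after 12 — deliver 1→2: ·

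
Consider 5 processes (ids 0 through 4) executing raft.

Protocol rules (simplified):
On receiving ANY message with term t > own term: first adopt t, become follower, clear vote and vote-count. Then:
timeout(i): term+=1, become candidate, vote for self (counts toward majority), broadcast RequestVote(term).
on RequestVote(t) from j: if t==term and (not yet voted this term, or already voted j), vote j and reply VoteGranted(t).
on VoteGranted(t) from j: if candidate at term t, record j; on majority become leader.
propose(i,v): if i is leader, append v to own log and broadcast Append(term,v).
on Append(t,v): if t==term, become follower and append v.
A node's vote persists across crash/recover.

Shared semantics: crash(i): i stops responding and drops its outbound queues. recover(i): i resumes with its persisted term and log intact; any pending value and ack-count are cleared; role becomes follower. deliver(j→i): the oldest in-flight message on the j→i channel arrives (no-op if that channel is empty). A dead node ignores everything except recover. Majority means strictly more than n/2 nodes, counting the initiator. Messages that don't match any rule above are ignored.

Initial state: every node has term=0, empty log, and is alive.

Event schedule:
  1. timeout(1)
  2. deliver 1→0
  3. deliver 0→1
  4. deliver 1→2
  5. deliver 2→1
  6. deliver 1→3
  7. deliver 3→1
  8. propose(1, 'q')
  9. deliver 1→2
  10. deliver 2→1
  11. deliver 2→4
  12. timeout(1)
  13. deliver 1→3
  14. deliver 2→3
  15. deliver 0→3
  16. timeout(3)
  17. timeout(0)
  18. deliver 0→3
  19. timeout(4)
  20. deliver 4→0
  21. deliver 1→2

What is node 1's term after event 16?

1. timeout(1):  <1:cand t1 ->
2. deliver 1→0:  <0:foll t1 ->
3. deliver 0→1:  nop
4. deliver 1→2:  <2:foll t1 ->
5. deliver 2→1:  <1:lead t1 ->
6. deliver 1→3:  <3:foll t1 ->
7. deliver 3→1:  nop
8. propose(1,'q'):  <1:lead t1 q>
9. deliver 1→2:  <2:foll t1 q>
10. deliver 2→1:  nop
11. deliver 2→4:  nop
12. timeout(1):  <1:cand t2 q>
13. deliver 1→3:  <3:foll t1 q>
14. deliver 2→3:  nop
15. deliver 0→3:  nop
16. timeout(3):  <3:cand t2 q>

2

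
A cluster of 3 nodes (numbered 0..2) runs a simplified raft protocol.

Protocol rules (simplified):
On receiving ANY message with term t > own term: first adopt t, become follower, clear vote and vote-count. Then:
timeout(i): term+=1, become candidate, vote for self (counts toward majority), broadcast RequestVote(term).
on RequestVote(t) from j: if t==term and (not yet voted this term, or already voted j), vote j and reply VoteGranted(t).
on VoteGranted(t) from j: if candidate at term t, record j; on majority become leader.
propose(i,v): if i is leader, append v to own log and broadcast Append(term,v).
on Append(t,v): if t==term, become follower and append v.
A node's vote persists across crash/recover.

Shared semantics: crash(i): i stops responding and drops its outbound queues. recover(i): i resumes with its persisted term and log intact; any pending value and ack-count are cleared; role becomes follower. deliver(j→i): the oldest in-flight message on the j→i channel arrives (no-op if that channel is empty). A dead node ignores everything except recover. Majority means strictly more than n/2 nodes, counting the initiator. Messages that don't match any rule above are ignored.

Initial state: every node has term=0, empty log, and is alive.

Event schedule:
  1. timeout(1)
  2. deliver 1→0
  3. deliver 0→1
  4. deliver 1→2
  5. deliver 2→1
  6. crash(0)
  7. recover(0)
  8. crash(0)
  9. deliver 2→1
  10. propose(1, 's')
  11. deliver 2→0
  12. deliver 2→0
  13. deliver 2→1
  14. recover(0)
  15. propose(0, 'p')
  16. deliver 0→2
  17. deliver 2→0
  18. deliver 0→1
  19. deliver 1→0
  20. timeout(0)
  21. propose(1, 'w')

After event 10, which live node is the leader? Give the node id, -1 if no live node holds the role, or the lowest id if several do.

step 1 timeout(1): 1={cand,t=1,log=-}
step 2 deliver 1→0: 0={foll,t=1,log=-}
step 3 deliver 0→1: 1={lead,t=1,log=-}
step 4 deliver 1→2: 2={foll,t=1,log=-}
step 5 deliver 2→1: —
step 6 crash(0): 0={✗foll,t=1,log=-}
step 7 recover(0): 0={foll,t=1,log=-}
step 8 crash(0): 0={✗foll,t=1,log=-}
step 9 deliver 2→1: —
step 10 propose(1,'s'): 1={lead,t=1,log=s}

1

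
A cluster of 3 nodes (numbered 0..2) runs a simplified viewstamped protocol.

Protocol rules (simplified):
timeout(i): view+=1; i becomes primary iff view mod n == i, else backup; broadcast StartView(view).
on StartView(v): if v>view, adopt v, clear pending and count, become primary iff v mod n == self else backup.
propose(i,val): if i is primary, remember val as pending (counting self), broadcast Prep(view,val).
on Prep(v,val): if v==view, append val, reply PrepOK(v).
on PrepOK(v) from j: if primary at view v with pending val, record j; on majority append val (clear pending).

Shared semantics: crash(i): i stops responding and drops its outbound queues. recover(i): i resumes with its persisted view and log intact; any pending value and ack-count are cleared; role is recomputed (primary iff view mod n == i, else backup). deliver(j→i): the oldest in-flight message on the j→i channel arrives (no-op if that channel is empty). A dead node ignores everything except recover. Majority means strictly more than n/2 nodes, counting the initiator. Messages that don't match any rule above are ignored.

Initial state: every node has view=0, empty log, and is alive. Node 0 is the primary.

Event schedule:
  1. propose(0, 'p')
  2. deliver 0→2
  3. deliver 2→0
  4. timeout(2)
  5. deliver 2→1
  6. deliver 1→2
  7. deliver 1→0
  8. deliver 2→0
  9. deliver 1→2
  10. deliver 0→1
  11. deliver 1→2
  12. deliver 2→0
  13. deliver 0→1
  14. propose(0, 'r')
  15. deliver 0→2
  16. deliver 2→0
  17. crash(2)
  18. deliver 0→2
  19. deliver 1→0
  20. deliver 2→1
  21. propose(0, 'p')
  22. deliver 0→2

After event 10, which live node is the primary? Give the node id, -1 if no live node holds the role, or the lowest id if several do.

1

1. propose(0,'p'):  nop
2. deliver 0→2:  <2:back v0 p>
3. deliver 2→0:  <0:prim v0 p>
4. timeout(2):  <2:back v1 p>
5. deliver 2→1:  <1:prim v1 ->
6. deliver 1→2:  nop
7. deliver 1→0:  nop
8. deliver 2→0:  <0:back v1 p>
9. deliver 1→2:  nop
10. deliver 0→1:  nop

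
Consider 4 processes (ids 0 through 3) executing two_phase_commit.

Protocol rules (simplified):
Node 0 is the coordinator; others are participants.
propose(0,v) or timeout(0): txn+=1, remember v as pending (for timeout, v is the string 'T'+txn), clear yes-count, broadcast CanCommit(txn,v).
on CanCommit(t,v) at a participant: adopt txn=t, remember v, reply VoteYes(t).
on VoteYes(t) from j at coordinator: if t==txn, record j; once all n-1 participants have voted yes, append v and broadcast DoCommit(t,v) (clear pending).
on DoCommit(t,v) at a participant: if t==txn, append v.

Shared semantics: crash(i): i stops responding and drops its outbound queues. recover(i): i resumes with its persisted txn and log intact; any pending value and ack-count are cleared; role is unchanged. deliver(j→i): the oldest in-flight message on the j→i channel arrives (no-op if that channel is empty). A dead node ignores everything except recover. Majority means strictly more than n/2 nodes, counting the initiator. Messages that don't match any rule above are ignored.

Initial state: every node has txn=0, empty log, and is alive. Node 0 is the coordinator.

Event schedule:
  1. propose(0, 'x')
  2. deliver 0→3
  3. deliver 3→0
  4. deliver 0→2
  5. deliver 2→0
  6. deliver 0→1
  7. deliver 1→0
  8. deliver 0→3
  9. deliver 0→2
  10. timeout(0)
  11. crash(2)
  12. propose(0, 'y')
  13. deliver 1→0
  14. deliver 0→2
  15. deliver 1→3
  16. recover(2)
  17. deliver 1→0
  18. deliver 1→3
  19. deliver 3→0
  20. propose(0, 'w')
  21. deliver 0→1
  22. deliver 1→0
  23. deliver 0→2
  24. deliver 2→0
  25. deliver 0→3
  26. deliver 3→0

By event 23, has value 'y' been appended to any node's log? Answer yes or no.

after 1 — propose(0,'x'): n0:coor/t1/[-]
after 2 — deliver 0→3: n3:part/t1/[-]
after 3 — deliver 3→0: ·
after 4 — deliver 0→2: n2:part/t1/[-]
after 5 — deliver 2→0: ·
after 6 — deliver 0→1: n1:part/t1/[-]
after 7 — deliver 1→0: n0:coor/t1/[x]
after 8 — deliver 0→3: n3:part/t1/[x]
after 9 — deliver 0→2: n2:part/t1/[x]
after 10 — timeout(0): n0:coor/t2/[x]
after 11 — crash(2): n2:✗part/t1/[x]
after 12 — propose(0,'y'): n0:coor/t3/[x]
after 13 — deliver 1→0: ·
after 14 — deliver 0→2: ·
after 15 — deliver 1→3: ·
after 16 — recover(2): n2:part/t1/[x]
after 17 — deliver 1→0: ·
after 18 — deliver 1→3: ·
after 19 — deliver 3→0: ·
after 20 — propose(0,'w'): n0:coor/t4/[x]
after 21 — deliver 0→1: n1:part/t1/[x]
after 22 — deliver 1→0: ·
after 23 — deliver 0→2: n2:part/t2/[x]

no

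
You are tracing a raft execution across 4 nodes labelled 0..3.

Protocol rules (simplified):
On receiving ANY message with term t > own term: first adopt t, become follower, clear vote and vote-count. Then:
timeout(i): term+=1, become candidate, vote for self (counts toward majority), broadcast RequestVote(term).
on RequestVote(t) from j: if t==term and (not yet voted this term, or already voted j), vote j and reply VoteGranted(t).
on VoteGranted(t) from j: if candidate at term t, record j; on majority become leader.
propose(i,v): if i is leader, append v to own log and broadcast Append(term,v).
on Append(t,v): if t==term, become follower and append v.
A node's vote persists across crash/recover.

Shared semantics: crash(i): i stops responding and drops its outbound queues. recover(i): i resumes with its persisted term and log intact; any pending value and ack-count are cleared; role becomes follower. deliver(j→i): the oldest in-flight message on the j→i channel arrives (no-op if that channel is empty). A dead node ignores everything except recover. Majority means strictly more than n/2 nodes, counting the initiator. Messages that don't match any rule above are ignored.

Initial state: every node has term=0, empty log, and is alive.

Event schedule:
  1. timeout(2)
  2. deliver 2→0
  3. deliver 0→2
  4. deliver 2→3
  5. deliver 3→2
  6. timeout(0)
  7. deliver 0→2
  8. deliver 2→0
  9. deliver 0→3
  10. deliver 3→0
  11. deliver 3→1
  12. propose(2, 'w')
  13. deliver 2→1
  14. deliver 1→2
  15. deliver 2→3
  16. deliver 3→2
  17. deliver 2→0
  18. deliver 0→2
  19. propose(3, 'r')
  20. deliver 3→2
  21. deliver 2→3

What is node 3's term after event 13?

1. timeout(2):  <2:cand t1 ->
2. deliver 2→0:  <0:foll t1 ->
3. deliver 0→2:  nop
4. deliver 2→3:  <3:foll t1 ->
5. deliver 3→2:  <2:lead t1 ->
6. timeout(0):  <0:cand t2 ->
7. deliver 0→2:  <2:foll t2 ->
8. deliver 2→0:  nop
9. deliver 0→3:  <3:foll t2 ->
10. deliver 3→0:  <0:lead t2 ->
11. deliver 3→1:  nop
12. propose(2,'w'):  nop
13. deliver 2→1:  <1:foll t1 ->

2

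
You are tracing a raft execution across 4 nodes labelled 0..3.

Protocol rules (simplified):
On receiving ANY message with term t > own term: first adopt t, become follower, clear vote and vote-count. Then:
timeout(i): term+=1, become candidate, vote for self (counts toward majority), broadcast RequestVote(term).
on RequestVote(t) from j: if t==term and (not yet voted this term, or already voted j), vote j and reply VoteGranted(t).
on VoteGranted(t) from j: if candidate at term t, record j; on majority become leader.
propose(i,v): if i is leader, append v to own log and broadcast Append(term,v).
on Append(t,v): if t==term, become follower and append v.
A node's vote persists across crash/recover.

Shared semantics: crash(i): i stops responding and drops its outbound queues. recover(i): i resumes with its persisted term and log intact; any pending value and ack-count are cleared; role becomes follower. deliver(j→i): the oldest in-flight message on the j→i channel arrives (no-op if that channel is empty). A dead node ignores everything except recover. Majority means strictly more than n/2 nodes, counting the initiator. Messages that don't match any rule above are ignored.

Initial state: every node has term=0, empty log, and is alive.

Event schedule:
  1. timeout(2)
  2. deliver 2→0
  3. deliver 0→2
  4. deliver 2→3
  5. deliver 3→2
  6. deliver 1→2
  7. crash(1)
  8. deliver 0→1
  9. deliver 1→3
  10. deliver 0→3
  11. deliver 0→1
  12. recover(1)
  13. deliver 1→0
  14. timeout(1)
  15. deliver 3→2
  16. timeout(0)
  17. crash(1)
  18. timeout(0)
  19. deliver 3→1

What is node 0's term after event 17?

2

after 1 — timeout(2): n2:cand/t1/[-]
after 2 — deliver 2→0: n0:foll/t1/[-]
after 3 — deliver 0→2: ·
after 4 — deliver 2→3: n3:foll/t1/[-]
after 5 — deliver 3→2: n2:lead/t1/[-]
after 6 — deliver 1→2: ·
after 7 — crash(1): n1:✗foll/t0/[-]
after 8 — deliver 0→1: ·
after 9 — deliver 1→3: ·
after 10 — deliver 0→3: ·
after 11 — deliver 0→1: ·
after 12 — recover(1): n1:foll/t0/[-]
after 13 — deliver 1→0: ·
after 14 — timeout(1): n1:cand/t1/[-]
after 15 — deliver 3→2: ·
after 16 — timeout(0): n0:cand/t2/[-]
after 17 — crash(1): n1:✗cand/t1/[-]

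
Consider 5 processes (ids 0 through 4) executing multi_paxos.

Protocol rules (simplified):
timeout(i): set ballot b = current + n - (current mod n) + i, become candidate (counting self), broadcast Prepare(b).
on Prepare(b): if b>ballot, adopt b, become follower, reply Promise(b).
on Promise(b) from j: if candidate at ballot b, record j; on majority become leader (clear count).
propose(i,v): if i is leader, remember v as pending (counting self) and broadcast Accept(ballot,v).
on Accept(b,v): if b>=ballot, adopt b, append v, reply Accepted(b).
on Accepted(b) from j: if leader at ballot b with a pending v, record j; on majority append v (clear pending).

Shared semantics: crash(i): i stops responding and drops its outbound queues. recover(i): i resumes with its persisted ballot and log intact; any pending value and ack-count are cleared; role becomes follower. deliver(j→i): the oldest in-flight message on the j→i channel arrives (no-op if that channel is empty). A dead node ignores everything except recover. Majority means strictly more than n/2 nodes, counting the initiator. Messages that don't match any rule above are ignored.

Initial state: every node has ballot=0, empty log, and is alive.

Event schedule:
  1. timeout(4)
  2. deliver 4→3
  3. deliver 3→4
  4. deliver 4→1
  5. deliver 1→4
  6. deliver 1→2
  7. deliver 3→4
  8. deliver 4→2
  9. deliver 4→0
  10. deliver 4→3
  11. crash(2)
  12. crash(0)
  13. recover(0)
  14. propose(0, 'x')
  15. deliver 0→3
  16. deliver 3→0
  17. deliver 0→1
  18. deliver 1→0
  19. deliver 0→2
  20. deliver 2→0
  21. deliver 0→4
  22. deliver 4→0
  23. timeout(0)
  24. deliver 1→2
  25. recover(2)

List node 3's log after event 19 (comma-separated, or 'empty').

1. timeout(4):  <4:cand b9 ->
2. deliver 4→3:  <3:foll b9 ->
3. deliver 3→4:  nop
4. deliver 4→1:  <1:foll b9 ->
5. deliver 1→4:  <4:lead b9 ->
6. deliver 1→2:  nop
7. deliver 3→4:  nop
8. deliver 4→2:  <2:foll b9 ->
9. deliver 4→0:  <0:foll b9 ->
10. deliver 4→3:  nop
11. crash(2):  <2:✗foll b9 ->
12. crash(0):  <0:✗foll b9 ->
13. recover(0):  <0:foll b9 ->
14. propose(0,'x'):  nop
15. deliver 0→3:  nop
16. deliver 3→0:  nop
17. deliver 0→1:  nop
18. deliver 1→0:  nop
19. deliver 0→2:  nop

empty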